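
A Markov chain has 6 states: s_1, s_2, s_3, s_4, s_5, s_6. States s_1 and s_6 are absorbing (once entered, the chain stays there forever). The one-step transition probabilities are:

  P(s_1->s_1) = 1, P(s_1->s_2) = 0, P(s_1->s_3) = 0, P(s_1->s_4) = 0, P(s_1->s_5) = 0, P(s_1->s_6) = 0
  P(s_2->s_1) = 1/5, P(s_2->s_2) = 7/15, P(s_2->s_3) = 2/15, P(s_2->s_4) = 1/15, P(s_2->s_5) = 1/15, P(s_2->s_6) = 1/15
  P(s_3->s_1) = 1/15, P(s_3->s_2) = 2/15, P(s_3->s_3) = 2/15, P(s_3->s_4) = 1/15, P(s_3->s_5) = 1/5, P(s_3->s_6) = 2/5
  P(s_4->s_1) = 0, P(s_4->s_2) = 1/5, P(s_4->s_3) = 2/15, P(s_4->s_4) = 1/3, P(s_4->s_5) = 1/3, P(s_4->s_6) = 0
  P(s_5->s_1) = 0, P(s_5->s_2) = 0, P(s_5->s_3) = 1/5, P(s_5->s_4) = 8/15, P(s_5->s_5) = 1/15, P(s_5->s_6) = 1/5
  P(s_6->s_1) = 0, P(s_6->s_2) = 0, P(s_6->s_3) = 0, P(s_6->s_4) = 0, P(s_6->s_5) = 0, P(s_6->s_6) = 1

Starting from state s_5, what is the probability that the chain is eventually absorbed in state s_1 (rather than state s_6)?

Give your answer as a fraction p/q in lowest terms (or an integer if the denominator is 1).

Answer: 823/3653

Derivation:
Let a_i = P(absorbed in s_1 | start in state i).
Boundary conditions: a_s_1 = 1, a_s_6 = 0.
For each transient state i, a_i = sum_j P(i->j) * a_j:
  a_s_2 = 1/5*a_s_1 + 7/15*a_s_2 + 2/15*a_s_3 + 1/15*a_s_4 + 1/15*a_s_5 + 1/15*a_s_6
  a_s_3 = 1/15*a_s_1 + 2/15*a_s_2 + 2/15*a_s_3 + 1/15*a_s_4 + 1/5*a_s_5 + 2/5*a_s_6
  a_s_4 = 0*a_s_1 + 1/5*a_s_2 + 2/15*a_s_3 + 1/3*a_s_4 + 1/3*a_s_5 + 0*a_s_6
  a_s_5 = 0*a_s_1 + 0*a_s_2 + 1/5*a_s_3 + 8/15*a_s_4 + 1/15*a_s_5 + 1/5*a_s_6

Substituting a_s_1 = 1 and a_s_6 = 0, rearrange to (I - Q) a = r where r[i] = P(i -> s_1):
  [8/15, -2/15, -1/15, -1/15] . (a_s_2, a_s_3, a_s_4, a_s_5) = 1/5
  [-2/15, 13/15, -1/15, -1/5] . (a_s_2, a_s_3, a_s_4, a_s_5) = 1/15
  [-1/5, -2/15, 2/3, -1/3] . (a_s_2, a_s_3, a_s_4, a_s_5) = 0
  [0, -1/5, -8/15, 14/15] . (a_s_2, a_s_3, a_s_4, a_s_5) = 0

Solving yields:
  a_s_2 = 1823/3653
  a_s_3 = 838/3653
  a_s_4 = 1126/3653
  a_s_5 = 823/3653

Starting state is s_5, so the absorption probability is a_s_5 = 823/3653.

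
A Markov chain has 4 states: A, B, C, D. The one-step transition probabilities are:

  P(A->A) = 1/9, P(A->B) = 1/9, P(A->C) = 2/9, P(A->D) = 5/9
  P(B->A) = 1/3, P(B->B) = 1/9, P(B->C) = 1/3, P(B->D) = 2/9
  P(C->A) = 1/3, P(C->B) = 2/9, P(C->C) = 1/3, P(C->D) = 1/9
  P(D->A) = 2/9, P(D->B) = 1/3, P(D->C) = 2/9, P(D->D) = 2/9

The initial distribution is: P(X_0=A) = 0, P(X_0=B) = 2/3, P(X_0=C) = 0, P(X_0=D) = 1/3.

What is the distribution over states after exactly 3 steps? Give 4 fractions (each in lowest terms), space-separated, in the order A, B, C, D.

Propagating the distribution step by step (d_{t+1} = d_t * P):
d_0 = (A=0, B=2/3, C=0, D=1/3)
  d_1[A] = 0*1/9 + 2/3*1/3 + 0*1/3 + 1/3*2/9 = 8/27
  d_1[B] = 0*1/9 + 2/3*1/9 + 0*2/9 + 1/3*1/3 = 5/27
  d_1[C] = 0*2/9 + 2/3*1/3 + 0*1/3 + 1/3*2/9 = 8/27
  d_1[D] = 0*5/9 + 2/3*2/9 + 0*1/9 + 1/3*2/9 = 2/9
d_1 = (A=8/27, B=5/27, C=8/27, D=2/9)
  d_2[A] = 8/27*1/9 + 5/27*1/3 + 8/27*1/3 + 2/9*2/9 = 59/243
  d_2[B] = 8/27*1/9 + 5/27*1/9 + 8/27*2/9 + 2/9*1/3 = 47/243
  d_2[C] = 8/27*2/9 + 5/27*1/3 + 8/27*1/3 + 2/9*2/9 = 67/243
  d_2[D] = 8/27*5/9 + 5/27*2/9 + 8/27*1/9 + 2/9*2/9 = 70/243
d_2 = (A=59/243, B=47/243, C=67/243, D=70/243)
  d_3[A] = 59/243*1/9 + 47/243*1/3 + 67/243*1/3 + 70/243*2/9 = 541/2187
  d_3[B] = 59/243*1/9 + 47/243*1/9 + 67/243*2/9 + 70/243*1/3 = 50/243
  d_3[C] = 59/243*2/9 + 47/243*1/3 + 67/243*1/3 + 70/243*2/9 = 200/729
  d_3[D] = 59/243*5/9 + 47/243*2/9 + 67/243*1/9 + 70/243*2/9 = 596/2187
d_3 = (A=541/2187, B=50/243, C=200/729, D=596/2187)

Answer: 541/2187 50/243 200/729 596/2187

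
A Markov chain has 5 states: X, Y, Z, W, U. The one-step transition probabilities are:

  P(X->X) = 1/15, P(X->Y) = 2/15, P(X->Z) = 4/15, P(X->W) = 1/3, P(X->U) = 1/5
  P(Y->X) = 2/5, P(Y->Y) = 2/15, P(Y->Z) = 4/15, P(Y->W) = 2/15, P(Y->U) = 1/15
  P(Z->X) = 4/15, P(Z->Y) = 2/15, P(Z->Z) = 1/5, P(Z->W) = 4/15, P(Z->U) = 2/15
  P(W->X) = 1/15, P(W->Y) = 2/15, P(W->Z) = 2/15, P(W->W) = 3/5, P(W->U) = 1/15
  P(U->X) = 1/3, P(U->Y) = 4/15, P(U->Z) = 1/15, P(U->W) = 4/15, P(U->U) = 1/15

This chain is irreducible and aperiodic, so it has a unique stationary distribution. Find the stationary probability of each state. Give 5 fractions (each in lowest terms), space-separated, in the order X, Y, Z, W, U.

Answer: 608/3387 166/1129 617/3387 1316/3387 116/1129

Derivation:
The stationary distribution satisfies pi = pi * P, i.e.:
  pi_X = 1/15*pi_X + 2/5*pi_Y + 4/15*pi_Z + 1/15*pi_W + 1/3*pi_U
  pi_Y = 2/15*pi_X + 2/15*pi_Y + 2/15*pi_Z + 2/15*pi_W + 4/15*pi_U
  pi_Z = 4/15*pi_X + 4/15*pi_Y + 1/5*pi_Z + 2/15*pi_W + 1/15*pi_U
  pi_W = 1/3*pi_X + 2/15*pi_Y + 4/15*pi_Z + 3/5*pi_W + 4/15*pi_U
  pi_U = 1/5*pi_X + 1/15*pi_Y + 2/15*pi_Z + 1/15*pi_W + 1/15*pi_U
with normalization: pi_X + pi_Y + pi_Z + pi_W + pi_U = 1.

Using the first 4 balance equations plus normalization, the linear system A*pi = b is:
  [-14/15, 2/5, 4/15, 1/15, 1/3] . pi = 0
  [2/15, -13/15, 2/15, 2/15, 4/15] . pi = 0
  [4/15, 4/15, -4/5, 2/15, 1/15] . pi = 0
  [1/3, 2/15, 4/15, -2/5, 4/15] . pi = 0
  [1, 1, 1, 1, 1] . pi = 1

Solving yields:
  pi_X = 608/3387
  pi_Y = 166/1129
  pi_Z = 617/3387
  pi_W = 1316/3387
  pi_U = 116/1129

Verification (pi * P):
  608/3387*1/15 + 166/1129*2/5 + 617/3387*4/15 + 1316/3387*1/15 + 116/1129*1/3 = 608/3387 = pi_X  (ok)
  608/3387*2/15 + 166/1129*2/15 + 617/3387*2/15 + 1316/3387*2/15 + 116/1129*4/15 = 166/1129 = pi_Y  (ok)
  608/3387*4/15 + 166/1129*4/15 + 617/3387*1/5 + 1316/3387*2/15 + 116/1129*1/15 = 617/3387 = pi_Z  (ok)
  608/3387*1/3 + 166/1129*2/15 + 617/3387*4/15 + 1316/3387*3/5 + 116/1129*4/15 = 1316/3387 = pi_W  (ok)
  608/3387*1/5 + 166/1129*1/15 + 617/3387*2/15 + 1316/3387*1/15 + 116/1129*1/15 = 116/1129 = pi_U  (ok)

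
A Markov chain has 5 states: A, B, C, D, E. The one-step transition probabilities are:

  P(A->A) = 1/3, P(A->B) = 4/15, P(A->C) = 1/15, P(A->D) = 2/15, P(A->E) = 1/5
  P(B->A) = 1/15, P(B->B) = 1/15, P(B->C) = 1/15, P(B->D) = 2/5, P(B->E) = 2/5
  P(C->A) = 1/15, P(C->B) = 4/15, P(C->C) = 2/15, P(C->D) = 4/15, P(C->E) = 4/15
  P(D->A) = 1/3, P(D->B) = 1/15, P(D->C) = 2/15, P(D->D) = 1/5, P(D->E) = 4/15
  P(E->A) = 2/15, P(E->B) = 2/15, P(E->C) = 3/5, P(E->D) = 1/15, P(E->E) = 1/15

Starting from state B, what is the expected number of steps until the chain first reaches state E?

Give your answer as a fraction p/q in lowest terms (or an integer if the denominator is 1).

Answer: 7545/2353

Derivation:
Let h_i = expected steps to first reach E from state i.
Boundary: h_E = 0.
First-step equations for the other states:
  h_A = 1 + 1/3*h_A + 4/15*h_B + 1/15*h_C + 2/15*h_D + 1/5*h_E
  h_B = 1 + 1/15*h_A + 1/15*h_B + 1/15*h_C + 2/5*h_D + 2/5*h_E
  h_C = 1 + 1/15*h_A + 4/15*h_B + 2/15*h_C + 4/15*h_D + 4/15*h_E
  h_D = 1 + 1/3*h_A + 1/15*h_B + 2/15*h_C + 1/5*h_D + 4/15*h_E

Substituting h_E = 0 and rearranging gives the linear system (I - Q) h = 1:
  [2/3, -4/15, -1/15, -2/15] . (h_A, h_B, h_C, h_D) = 1
  [-1/15, 14/15, -1/15, -2/5] . (h_A, h_B, h_C, h_D) = 1
  [-1/15, -4/15, 13/15, -4/15] . (h_A, h_B, h_C, h_D) = 1
  [-1/3, -1/15, -2/15, 4/5] . (h_A, h_B, h_C, h_D) = 1

Solving yields:
  h_A = 9150/2353
  h_B = 7545/2353
  h_C = 8445/2353
  h_D = 8790/2353

Starting state is B, so the expected hitting time is h_B = 7545/2353.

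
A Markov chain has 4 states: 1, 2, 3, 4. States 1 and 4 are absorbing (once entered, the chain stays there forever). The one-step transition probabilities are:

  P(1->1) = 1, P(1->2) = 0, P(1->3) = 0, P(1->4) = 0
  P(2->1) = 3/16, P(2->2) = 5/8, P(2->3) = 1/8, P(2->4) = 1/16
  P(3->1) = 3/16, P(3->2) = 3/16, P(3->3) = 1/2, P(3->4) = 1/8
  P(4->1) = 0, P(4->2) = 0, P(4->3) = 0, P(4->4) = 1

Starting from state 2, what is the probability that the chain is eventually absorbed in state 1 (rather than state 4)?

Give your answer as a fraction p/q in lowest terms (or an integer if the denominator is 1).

Answer: 5/7

Derivation:
Let a_i = P(absorbed in 1 | start in state i).
Boundary conditions: a_1 = 1, a_4 = 0.
For each transient state i, a_i = sum_j P(i->j) * a_j:
  a_2 = 3/16*a_1 + 5/8*a_2 + 1/8*a_3 + 1/16*a_4
  a_3 = 3/16*a_1 + 3/16*a_2 + 1/2*a_3 + 1/8*a_4

Substituting a_1 = 1 and a_4 = 0, rearrange to (I - Q) a = r where r[i] = P(i -> 1):
  [3/8, -1/8] . (a_2, a_3) = 3/16
  [-3/16, 1/2] . (a_2, a_3) = 3/16

Solving yields:
  a_2 = 5/7
  a_3 = 9/14

Starting state is 2, so the absorption probability is a_2 = 5/7.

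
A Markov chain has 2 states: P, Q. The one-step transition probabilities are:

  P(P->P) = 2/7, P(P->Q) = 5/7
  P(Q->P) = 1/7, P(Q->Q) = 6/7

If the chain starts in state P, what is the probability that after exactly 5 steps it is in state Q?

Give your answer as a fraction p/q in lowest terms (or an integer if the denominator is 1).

Answer: 14005/16807

Derivation:
Computing P^5 by repeated multiplication:
P^1 =
  P: [2/7, 5/7]
  Q: [1/7, 6/7]
P^2 =
  P: [9/49, 40/49]
  Q: [8/49, 41/49]
P^3 =
  P: [58/343, 285/343]
  Q: [57/343, 286/343]
P^4 =
  P: [401/2401, 2000/2401]
  Q: [400/2401, 2001/2401]
P^5 =
  P: [2802/16807, 14005/16807]
  Q: [2801/16807, 14006/16807]

(P^5)[P -> Q] = 14005/16807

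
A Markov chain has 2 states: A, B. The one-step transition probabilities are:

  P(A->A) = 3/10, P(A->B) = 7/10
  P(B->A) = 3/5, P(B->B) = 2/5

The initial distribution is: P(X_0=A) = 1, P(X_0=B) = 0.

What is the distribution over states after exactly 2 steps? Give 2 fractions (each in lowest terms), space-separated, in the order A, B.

Answer: 51/100 49/100

Derivation:
Propagating the distribution step by step (d_{t+1} = d_t * P):
d_0 = (A=1, B=0)
  d_1[A] = 1*3/10 + 0*3/5 = 3/10
  d_1[B] = 1*7/10 + 0*2/5 = 7/10
d_1 = (A=3/10, B=7/10)
  d_2[A] = 3/10*3/10 + 7/10*3/5 = 51/100
  d_2[B] = 3/10*7/10 + 7/10*2/5 = 49/100
d_2 = (A=51/100, B=49/100)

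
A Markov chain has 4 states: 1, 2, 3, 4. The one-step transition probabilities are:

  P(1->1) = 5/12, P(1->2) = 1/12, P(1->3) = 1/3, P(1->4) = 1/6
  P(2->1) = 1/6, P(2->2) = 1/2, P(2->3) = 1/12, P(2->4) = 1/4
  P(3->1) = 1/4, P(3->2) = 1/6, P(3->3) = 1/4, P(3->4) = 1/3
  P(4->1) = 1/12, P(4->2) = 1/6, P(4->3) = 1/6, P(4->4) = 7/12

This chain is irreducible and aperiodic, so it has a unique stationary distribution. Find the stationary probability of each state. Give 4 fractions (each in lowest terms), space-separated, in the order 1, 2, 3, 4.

Answer: 46/227 51/227 45/227 85/227

Derivation:
The stationary distribution satisfies pi = pi * P, i.e.:
  pi_1 = 5/12*pi_1 + 1/6*pi_2 + 1/4*pi_3 + 1/12*pi_4
  pi_2 = 1/12*pi_1 + 1/2*pi_2 + 1/6*pi_3 + 1/6*pi_4
  pi_3 = 1/3*pi_1 + 1/12*pi_2 + 1/4*pi_3 + 1/6*pi_4
  pi_4 = 1/6*pi_1 + 1/4*pi_2 + 1/3*pi_3 + 7/12*pi_4
with normalization: pi_1 + pi_2 + pi_3 + pi_4 = 1.

Using the first 3 balance equations plus normalization, the linear system A*pi = b is:
  [-7/12, 1/6, 1/4, 1/12] . pi = 0
  [1/12, -1/2, 1/6, 1/6] . pi = 0
  [1/3, 1/12, -3/4, 1/6] . pi = 0
  [1, 1, 1, 1] . pi = 1

Solving yields:
  pi_1 = 46/227
  pi_2 = 51/227
  pi_3 = 45/227
  pi_4 = 85/227

Verification (pi * P):
  46/227*5/12 + 51/227*1/6 + 45/227*1/4 + 85/227*1/12 = 46/227 = pi_1  (ok)
  46/227*1/12 + 51/227*1/2 + 45/227*1/6 + 85/227*1/6 = 51/227 = pi_2  (ok)
  46/227*1/3 + 51/227*1/12 + 45/227*1/4 + 85/227*1/6 = 45/227 = pi_3  (ok)
  46/227*1/6 + 51/227*1/4 + 45/227*1/3 + 85/227*7/12 = 85/227 = pi_4  (ok)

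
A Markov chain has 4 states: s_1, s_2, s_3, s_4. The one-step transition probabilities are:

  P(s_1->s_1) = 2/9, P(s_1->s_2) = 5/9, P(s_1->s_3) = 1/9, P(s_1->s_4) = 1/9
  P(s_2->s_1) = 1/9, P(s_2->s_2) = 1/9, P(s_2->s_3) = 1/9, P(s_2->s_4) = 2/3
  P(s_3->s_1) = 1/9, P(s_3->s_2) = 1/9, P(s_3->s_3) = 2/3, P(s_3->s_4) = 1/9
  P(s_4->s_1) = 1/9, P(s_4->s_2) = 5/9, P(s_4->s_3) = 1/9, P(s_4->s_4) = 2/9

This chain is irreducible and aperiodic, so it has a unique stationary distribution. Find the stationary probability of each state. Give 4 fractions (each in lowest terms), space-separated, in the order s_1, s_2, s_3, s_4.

Answer: 1/8 4/13 1/4 33/104

Derivation:
The stationary distribution satisfies pi = pi * P, i.e.:
  pi_s_1 = 2/9*pi_s_1 + 1/9*pi_s_2 + 1/9*pi_s_3 + 1/9*pi_s_4
  pi_s_2 = 5/9*pi_s_1 + 1/9*pi_s_2 + 1/9*pi_s_3 + 5/9*pi_s_4
  pi_s_3 = 1/9*pi_s_1 + 1/9*pi_s_2 + 2/3*pi_s_3 + 1/9*pi_s_4
  pi_s_4 = 1/9*pi_s_1 + 2/3*pi_s_2 + 1/9*pi_s_3 + 2/9*pi_s_4
with normalization: pi_s_1 + pi_s_2 + pi_s_3 + pi_s_4 = 1.

Using the first 3 balance equations plus normalization, the linear system A*pi = b is:
  [-7/9, 1/9, 1/9, 1/9] . pi = 0
  [5/9, -8/9, 1/9, 5/9] . pi = 0
  [1/9, 1/9, -1/3, 1/9] . pi = 0
  [1, 1, 1, 1] . pi = 1

Solving yields:
  pi_s_1 = 1/8
  pi_s_2 = 4/13
  pi_s_3 = 1/4
  pi_s_4 = 33/104

Verification (pi * P):
  1/8*2/9 + 4/13*1/9 + 1/4*1/9 + 33/104*1/9 = 1/8 = pi_s_1  (ok)
  1/8*5/9 + 4/13*1/9 + 1/4*1/9 + 33/104*5/9 = 4/13 = pi_s_2  (ok)
  1/8*1/9 + 4/13*1/9 + 1/4*2/3 + 33/104*1/9 = 1/4 = pi_s_3  (ok)
  1/8*1/9 + 4/13*2/3 + 1/4*1/9 + 33/104*2/9 = 33/104 = pi_s_4  (ok)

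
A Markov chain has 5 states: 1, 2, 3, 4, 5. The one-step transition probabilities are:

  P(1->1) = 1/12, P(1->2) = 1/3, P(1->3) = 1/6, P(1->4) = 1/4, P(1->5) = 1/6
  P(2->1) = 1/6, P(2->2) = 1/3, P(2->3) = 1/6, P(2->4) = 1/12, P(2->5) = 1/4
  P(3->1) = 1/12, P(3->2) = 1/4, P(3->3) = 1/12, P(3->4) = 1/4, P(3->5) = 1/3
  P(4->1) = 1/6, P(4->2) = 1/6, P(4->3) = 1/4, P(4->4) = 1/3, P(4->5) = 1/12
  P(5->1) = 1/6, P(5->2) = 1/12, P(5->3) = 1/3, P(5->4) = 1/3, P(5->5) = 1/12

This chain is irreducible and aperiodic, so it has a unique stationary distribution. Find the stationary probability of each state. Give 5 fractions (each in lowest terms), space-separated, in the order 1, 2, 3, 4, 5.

Answer: 3013/21774 2498/10887 4379/21774 5393/21774 1331/7258

Derivation:
The stationary distribution satisfies pi = pi * P, i.e.:
  pi_1 = 1/12*pi_1 + 1/6*pi_2 + 1/12*pi_3 + 1/6*pi_4 + 1/6*pi_5
  pi_2 = 1/3*pi_1 + 1/3*pi_2 + 1/4*pi_3 + 1/6*pi_4 + 1/12*pi_5
  pi_3 = 1/6*pi_1 + 1/6*pi_2 + 1/12*pi_3 + 1/4*pi_4 + 1/3*pi_5
  pi_4 = 1/4*pi_1 + 1/12*pi_2 + 1/4*pi_3 + 1/3*pi_4 + 1/3*pi_5
  pi_5 = 1/6*pi_1 + 1/4*pi_2 + 1/3*pi_3 + 1/12*pi_4 + 1/12*pi_5
with normalization: pi_1 + pi_2 + pi_3 + pi_4 + pi_5 = 1.

Using the first 4 balance equations plus normalization, the linear system A*pi = b is:
  [-11/12, 1/6, 1/12, 1/6, 1/6] . pi = 0
  [1/3, -2/3, 1/4, 1/6, 1/12] . pi = 0
  [1/6, 1/6, -11/12, 1/4, 1/3] . pi = 0
  [1/4, 1/12, 1/4, -2/3, 1/3] . pi = 0
  [1, 1, 1, 1, 1] . pi = 1

Solving yields:
  pi_1 = 3013/21774
  pi_2 = 2498/10887
  pi_3 = 4379/21774
  pi_4 = 5393/21774
  pi_5 = 1331/7258

Verification (pi * P):
  3013/21774*1/12 + 2498/10887*1/6 + 4379/21774*1/12 + 5393/21774*1/6 + 1331/7258*1/6 = 3013/21774 = pi_1  (ok)
  3013/21774*1/3 + 2498/10887*1/3 + 4379/21774*1/4 + 5393/21774*1/6 + 1331/7258*1/12 = 2498/10887 = pi_2  (ok)
  3013/21774*1/6 + 2498/10887*1/6 + 4379/21774*1/12 + 5393/21774*1/4 + 1331/7258*1/3 = 4379/21774 = pi_3  (ok)
  3013/21774*1/4 + 2498/10887*1/12 + 4379/21774*1/4 + 5393/21774*1/3 + 1331/7258*1/3 = 5393/21774 = pi_4  (ok)
  3013/21774*1/6 + 2498/10887*1/4 + 4379/21774*1/3 + 5393/21774*1/12 + 1331/7258*1/12 = 1331/7258 = pi_5  (ok)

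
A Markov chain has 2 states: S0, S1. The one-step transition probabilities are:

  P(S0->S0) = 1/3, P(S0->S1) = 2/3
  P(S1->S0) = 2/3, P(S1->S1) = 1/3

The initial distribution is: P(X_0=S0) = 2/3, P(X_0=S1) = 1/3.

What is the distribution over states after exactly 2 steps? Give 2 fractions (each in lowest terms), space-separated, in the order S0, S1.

Propagating the distribution step by step (d_{t+1} = d_t * P):
d_0 = (S0=2/3, S1=1/3)
  d_1[S0] = 2/3*1/3 + 1/3*2/3 = 4/9
  d_1[S1] = 2/3*2/3 + 1/3*1/3 = 5/9
d_1 = (S0=4/9, S1=5/9)
  d_2[S0] = 4/9*1/3 + 5/9*2/3 = 14/27
  d_2[S1] = 4/9*2/3 + 5/9*1/3 = 13/27
d_2 = (S0=14/27, S1=13/27)

Answer: 14/27 13/27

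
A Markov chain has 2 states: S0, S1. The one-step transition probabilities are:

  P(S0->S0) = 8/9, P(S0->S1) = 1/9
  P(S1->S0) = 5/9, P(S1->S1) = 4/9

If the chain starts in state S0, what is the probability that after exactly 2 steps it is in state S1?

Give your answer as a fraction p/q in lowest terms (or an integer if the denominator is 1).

Computing P^2 by repeated multiplication:
P^1 =
  S0: [8/9, 1/9]
  S1: [5/9, 4/9]
P^2 =
  S0: [23/27, 4/27]
  S1: [20/27, 7/27]

(P^2)[S0 -> S1] = 4/27

Answer: 4/27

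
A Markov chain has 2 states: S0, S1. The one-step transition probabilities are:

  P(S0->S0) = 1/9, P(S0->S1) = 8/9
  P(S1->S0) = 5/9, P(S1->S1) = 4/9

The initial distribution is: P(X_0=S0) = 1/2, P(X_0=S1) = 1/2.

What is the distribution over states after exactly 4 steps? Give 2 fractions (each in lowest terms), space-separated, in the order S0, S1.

Propagating the distribution step by step (d_{t+1} = d_t * P):
d_0 = (S0=1/2, S1=1/2)
  d_1[S0] = 1/2*1/9 + 1/2*5/9 = 1/3
  d_1[S1] = 1/2*8/9 + 1/2*4/9 = 2/3
d_1 = (S0=1/3, S1=2/3)
  d_2[S0] = 1/3*1/9 + 2/3*5/9 = 11/27
  d_2[S1] = 1/3*8/9 + 2/3*4/9 = 16/27
d_2 = (S0=11/27, S1=16/27)
  d_3[S0] = 11/27*1/9 + 16/27*5/9 = 91/243
  d_3[S1] = 11/27*8/9 + 16/27*4/9 = 152/243
d_3 = (S0=91/243, S1=152/243)
  d_4[S0] = 91/243*1/9 + 152/243*5/9 = 851/2187
  d_4[S1] = 91/243*8/9 + 152/243*4/9 = 1336/2187
d_4 = (S0=851/2187, S1=1336/2187)

Answer: 851/2187 1336/2187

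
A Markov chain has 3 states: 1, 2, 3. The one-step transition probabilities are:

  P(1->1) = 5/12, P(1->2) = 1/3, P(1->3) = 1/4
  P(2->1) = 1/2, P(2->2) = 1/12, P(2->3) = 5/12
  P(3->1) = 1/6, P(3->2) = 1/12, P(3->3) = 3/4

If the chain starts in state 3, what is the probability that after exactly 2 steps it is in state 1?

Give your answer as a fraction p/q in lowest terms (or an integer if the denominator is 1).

Answer: 17/72

Derivation:
Computing P^2 by repeated multiplication:
P^1 =
  1: [5/12, 1/3, 1/4]
  2: [1/2, 1/12, 5/12]
  3: [1/6, 1/12, 3/4]
P^2 =
  1: [55/144, 3/16, 31/72]
  2: [23/72, 5/24, 17/36]
  3: [17/72, 1/8, 23/36]

(P^2)[3 -> 1] = 17/72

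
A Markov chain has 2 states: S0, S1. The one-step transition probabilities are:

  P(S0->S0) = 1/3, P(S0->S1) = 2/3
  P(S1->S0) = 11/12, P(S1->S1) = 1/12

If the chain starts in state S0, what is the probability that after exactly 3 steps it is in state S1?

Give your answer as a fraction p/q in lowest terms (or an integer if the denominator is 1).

Computing P^3 by repeated multiplication:
P^1 =
  S0: [1/3, 2/3]
  S1: [11/12, 1/12]
P^2 =
  S0: [13/18, 5/18]
  S1: [55/144, 89/144]
P^3 =
  S0: [107/216, 109/216]
  S1: [1199/1728, 529/1728]

(P^3)[S0 -> S1] = 109/216

Answer: 109/216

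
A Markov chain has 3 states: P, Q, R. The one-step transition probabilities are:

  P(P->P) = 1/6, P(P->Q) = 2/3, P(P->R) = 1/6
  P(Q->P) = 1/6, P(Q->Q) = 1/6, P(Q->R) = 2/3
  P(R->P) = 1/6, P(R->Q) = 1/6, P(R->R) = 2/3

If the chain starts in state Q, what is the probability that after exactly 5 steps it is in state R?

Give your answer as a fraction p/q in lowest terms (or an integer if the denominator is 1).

Answer: 7/12

Derivation:
Computing P^5 by repeated multiplication:
P^1 =
  P: [1/6, 2/3, 1/6]
  Q: [1/6, 1/6, 2/3]
  R: [1/6, 1/6, 2/3]
P^2 =
  P: [1/6, 1/4, 7/12]
  Q: [1/6, 1/4, 7/12]
  R: [1/6, 1/4, 7/12]
P^3 =
  P: [1/6, 1/4, 7/12]
  Q: [1/6, 1/4, 7/12]
  R: [1/6, 1/4, 7/12]
P^4 =
  P: [1/6, 1/4, 7/12]
  Q: [1/6, 1/4, 7/12]
  R: [1/6, 1/4, 7/12]
P^5 =
  P: [1/6, 1/4, 7/12]
  Q: [1/6, 1/4, 7/12]
  R: [1/6, 1/4, 7/12]

(P^5)[Q -> R] = 7/12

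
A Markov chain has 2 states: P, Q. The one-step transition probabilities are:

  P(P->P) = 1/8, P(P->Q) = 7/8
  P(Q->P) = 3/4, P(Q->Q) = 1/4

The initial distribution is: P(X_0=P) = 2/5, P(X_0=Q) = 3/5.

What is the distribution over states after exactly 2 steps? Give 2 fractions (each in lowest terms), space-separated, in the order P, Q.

Propagating the distribution step by step (d_{t+1} = d_t * P):
d_0 = (P=2/5, Q=3/5)
  d_1[P] = 2/5*1/8 + 3/5*3/4 = 1/2
  d_1[Q] = 2/5*7/8 + 3/5*1/4 = 1/2
d_1 = (P=1/2, Q=1/2)
  d_2[P] = 1/2*1/8 + 1/2*3/4 = 7/16
  d_2[Q] = 1/2*7/8 + 1/2*1/4 = 9/16
d_2 = (P=7/16, Q=9/16)

Answer: 7/16 9/16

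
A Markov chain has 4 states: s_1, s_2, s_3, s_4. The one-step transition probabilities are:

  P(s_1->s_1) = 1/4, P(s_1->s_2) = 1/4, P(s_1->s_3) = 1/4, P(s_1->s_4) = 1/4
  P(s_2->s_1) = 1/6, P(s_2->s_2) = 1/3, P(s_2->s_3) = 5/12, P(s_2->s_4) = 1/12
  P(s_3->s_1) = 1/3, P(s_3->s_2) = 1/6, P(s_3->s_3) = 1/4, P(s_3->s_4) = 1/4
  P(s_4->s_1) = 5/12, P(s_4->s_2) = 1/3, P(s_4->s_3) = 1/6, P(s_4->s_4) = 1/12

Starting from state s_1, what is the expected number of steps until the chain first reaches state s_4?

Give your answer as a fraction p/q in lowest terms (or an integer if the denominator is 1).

Answer: 67/14

Derivation:
Let h_i = expected steps to first reach s_4 from state i.
Boundary: h_s_4 = 0.
First-step equations for the other states:
  h_s_1 = 1 + 1/4*h_s_1 + 1/4*h_s_2 + 1/4*h_s_3 + 1/4*h_s_4
  h_s_2 = 1 + 1/6*h_s_1 + 1/3*h_s_2 + 5/12*h_s_3 + 1/12*h_s_4
  h_s_3 = 1 + 1/3*h_s_1 + 1/6*h_s_2 + 1/4*h_s_3 + 1/4*h_s_4

Substituting h_s_4 = 0 and rearranging gives the linear system (I - Q) h = 1:
  [3/4, -1/4, -1/4] . (h_s_1, h_s_2, h_s_3) = 1
  [-1/6, 2/3, -5/12] . (h_s_1, h_s_2, h_s_3) = 1
  [-1/3, -1/6, 3/4] . (h_s_1, h_s_2, h_s_3) = 1

Solving yields:
  h_s_1 = 67/14
  h_s_2 = 79/14
  h_s_3 = 33/7

Starting state is s_1, so the expected hitting time is h_s_1 = 67/14.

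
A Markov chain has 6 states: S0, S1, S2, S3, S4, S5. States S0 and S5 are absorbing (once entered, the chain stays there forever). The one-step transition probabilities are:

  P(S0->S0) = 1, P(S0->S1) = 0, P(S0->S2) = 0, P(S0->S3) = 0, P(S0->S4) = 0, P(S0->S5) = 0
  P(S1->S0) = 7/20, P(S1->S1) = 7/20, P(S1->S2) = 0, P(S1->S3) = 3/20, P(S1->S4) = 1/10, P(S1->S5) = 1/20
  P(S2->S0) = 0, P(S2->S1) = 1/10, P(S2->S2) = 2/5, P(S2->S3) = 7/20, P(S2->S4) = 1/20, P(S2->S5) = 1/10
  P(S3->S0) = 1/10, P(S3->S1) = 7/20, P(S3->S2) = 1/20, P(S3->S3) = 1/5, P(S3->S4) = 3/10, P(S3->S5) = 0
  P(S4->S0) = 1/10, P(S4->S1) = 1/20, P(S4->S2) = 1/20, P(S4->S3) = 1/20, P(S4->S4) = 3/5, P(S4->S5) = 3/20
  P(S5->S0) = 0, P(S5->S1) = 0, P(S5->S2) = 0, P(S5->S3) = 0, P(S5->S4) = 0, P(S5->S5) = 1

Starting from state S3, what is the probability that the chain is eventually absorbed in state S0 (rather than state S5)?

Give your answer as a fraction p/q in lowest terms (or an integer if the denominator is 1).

Let a_i = P(absorbed in S0 | start in state i).
Boundary conditions: a_S0 = 1, a_S5 = 0.
For each transient state i, a_i = sum_j P(i->j) * a_j:
  a_S1 = 7/20*a_S0 + 7/20*a_S1 + 0*a_S2 + 3/20*a_S3 + 1/10*a_S4 + 1/20*a_S5
  a_S2 = 0*a_S0 + 1/10*a_S1 + 2/5*a_S2 + 7/20*a_S3 + 1/20*a_S4 + 1/10*a_S5
  a_S3 = 1/10*a_S0 + 7/20*a_S1 + 1/20*a_S2 + 1/5*a_S3 + 3/10*a_S4 + 0*a_S5
  a_S4 = 1/10*a_S0 + 1/20*a_S1 + 1/20*a_S2 + 1/20*a_S3 + 3/5*a_S4 + 3/20*a_S5

Substituting a_S0 = 1 and a_S5 = 0, rearrange to (I - Q) a = r where r[i] = P(i -> S0):
  [13/20, 0, -3/20, -1/10] . (a_S1, a_S2, a_S3, a_S4) = 7/20
  [-1/10, 3/5, -7/20, -1/20] . (a_S1, a_S2, a_S3, a_S4) = 0
  [-7/20, -1/20, 4/5, -3/10] . (a_S1, a_S2, a_S3, a_S4) = 1/10
  [-1/20, -1/20, -1/20, 2/5] . (a_S1, a_S2, a_S3, a_S4) = 1/10

Solving yields:
  a_S1 = 593/765
  a_S2 = 8333/14535
  a_S3 = 10018/14535
  a_S4 = 7336/14535

Starting state is S3, so the absorption probability is a_S3 = 10018/14535.

Answer: 10018/14535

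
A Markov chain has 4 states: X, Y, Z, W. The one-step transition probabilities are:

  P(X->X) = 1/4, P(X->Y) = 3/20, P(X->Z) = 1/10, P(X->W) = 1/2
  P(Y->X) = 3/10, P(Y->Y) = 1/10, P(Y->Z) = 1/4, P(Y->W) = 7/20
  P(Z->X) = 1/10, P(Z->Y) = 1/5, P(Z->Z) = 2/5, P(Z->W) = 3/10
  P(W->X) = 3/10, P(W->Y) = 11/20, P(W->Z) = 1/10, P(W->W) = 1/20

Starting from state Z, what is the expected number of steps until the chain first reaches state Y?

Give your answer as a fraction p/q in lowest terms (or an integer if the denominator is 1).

Let h_i = expected steps to first reach Y from state i.
Boundary: h_Y = 0.
First-step equations for the other states:
  h_X = 1 + 1/4*h_X + 3/20*h_Y + 1/10*h_Z + 1/2*h_W
  h_Z = 1 + 1/10*h_X + 1/5*h_Y + 2/5*h_Z + 3/10*h_W
  h_W = 1 + 3/10*h_X + 11/20*h_Y + 1/10*h_Z + 1/20*h_W

Substituting h_Y = 0 and rearranging gives the linear system (I - Q) h = 1:
  [3/4, -1/10, -1/2] . (h_X, h_Z, h_W) = 1
  [-1/10, 3/5, -3/10] . (h_X, h_Z, h_W) = 1
  [-3/10, -1/10, 19/20] . (h_X, h_Z, h_W) = 1

Solving yields:
  h_X = 2030/583
  h_Z = 2045/583
  h_W = 1470/583

Starting state is Z, so the expected hitting time is h_Z = 2045/583.

Answer: 2045/583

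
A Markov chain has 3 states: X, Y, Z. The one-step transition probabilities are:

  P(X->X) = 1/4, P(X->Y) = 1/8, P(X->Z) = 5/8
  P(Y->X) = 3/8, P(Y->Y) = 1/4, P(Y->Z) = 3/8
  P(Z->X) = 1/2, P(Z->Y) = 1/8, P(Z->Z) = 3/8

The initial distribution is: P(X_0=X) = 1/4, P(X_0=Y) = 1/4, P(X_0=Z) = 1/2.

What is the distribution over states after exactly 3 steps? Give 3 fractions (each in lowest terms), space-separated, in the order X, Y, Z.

Propagating the distribution step by step (d_{t+1} = d_t * P):
d_0 = (X=1/4, Y=1/4, Z=1/2)
  d_1[X] = 1/4*1/4 + 1/4*3/8 + 1/2*1/2 = 13/32
  d_1[Y] = 1/4*1/8 + 1/4*1/4 + 1/2*1/8 = 5/32
  d_1[Z] = 1/4*5/8 + 1/4*3/8 + 1/2*3/8 = 7/16
d_1 = (X=13/32, Y=5/32, Z=7/16)
  d_2[X] = 13/32*1/4 + 5/32*3/8 + 7/16*1/2 = 97/256
  d_2[Y] = 13/32*1/8 + 5/32*1/4 + 7/16*1/8 = 37/256
  d_2[Z] = 13/32*5/8 + 5/32*3/8 + 7/16*3/8 = 61/128
d_2 = (X=97/256, Y=37/256, Z=61/128)
  d_3[X] = 97/256*1/4 + 37/256*3/8 + 61/128*1/2 = 793/2048
  d_3[Y] = 97/256*1/8 + 37/256*1/4 + 61/128*1/8 = 293/2048
  d_3[Z] = 97/256*5/8 + 37/256*3/8 + 61/128*3/8 = 481/1024
d_3 = (X=793/2048, Y=293/2048, Z=481/1024)

Answer: 793/2048 293/2048 481/1024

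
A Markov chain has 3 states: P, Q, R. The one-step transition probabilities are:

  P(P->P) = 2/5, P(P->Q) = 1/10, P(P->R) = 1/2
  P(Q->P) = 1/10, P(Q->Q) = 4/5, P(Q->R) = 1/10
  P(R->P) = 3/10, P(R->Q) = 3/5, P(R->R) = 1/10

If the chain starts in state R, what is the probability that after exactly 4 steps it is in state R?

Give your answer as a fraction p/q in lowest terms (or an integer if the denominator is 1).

Answer: 457/2500

Derivation:
Computing P^4 by repeated multiplication:
P^1 =
  P: [2/5, 1/10, 1/2]
  Q: [1/10, 4/5, 1/10]
  R: [3/10, 3/5, 1/10]
P^2 =
  P: [8/25, 21/50, 13/50]
  Q: [3/20, 71/100, 7/50]
  R: [21/100, 57/100, 11/50]
P^3 =
  P: [31/125, 131/250, 57/250]
  Q: [173/1000, 667/1000, 4/25]
  R: [207/1000, 609/1000, 23/125]
P^4 =
  P: [11/50, 363/625, 249/1250]
  Q: [1839/10000, 6469/10000, 423/2500]
  R: [1989/10000, 6183/10000, 457/2500]

(P^4)[R -> R] = 457/2500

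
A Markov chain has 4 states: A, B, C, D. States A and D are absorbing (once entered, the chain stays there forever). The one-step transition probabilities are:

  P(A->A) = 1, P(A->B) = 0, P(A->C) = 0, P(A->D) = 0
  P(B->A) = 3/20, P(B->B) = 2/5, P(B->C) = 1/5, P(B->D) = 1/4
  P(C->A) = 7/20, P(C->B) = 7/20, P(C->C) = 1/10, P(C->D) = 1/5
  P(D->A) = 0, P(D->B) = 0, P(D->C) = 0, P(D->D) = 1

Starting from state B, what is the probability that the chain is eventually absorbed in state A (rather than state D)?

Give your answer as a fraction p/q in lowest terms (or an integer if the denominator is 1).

Let a_i = P(absorbed in A | start in state i).
Boundary conditions: a_A = 1, a_D = 0.
For each transient state i, a_i = sum_j P(i->j) * a_j:
  a_B = 3/20*a_A + 2/5*a_B + 1/5*a_C + 1/4*a_D
  a_C = 7/20*a_A + 7/20*a_B + 1/10*a_C + 1/5*a_D

Substituting a_A = 1 and a_D = 0, rearrange to (I - Q) a = r where r[i] = P(i -> A):
  [3/5, -1/5] . (a_B, a_C) = 3/20
  [-7/20, 9/10] . (a_B, a_C) = 7/20

Solving yields:
  a_B = 41/94
  a_C = 105/188

Starting state is B, so the absorption probability is a_B = 41/94.

Answer: 41/94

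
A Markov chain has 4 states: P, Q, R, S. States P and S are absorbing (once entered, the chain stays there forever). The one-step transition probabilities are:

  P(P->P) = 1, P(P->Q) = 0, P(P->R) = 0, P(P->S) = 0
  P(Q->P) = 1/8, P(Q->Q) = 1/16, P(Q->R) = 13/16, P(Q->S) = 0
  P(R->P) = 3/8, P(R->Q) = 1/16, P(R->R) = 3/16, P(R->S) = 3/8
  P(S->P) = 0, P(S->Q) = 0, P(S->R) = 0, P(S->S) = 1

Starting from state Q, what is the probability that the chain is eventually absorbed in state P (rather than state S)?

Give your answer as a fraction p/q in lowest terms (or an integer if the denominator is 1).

Answer: 4/7

Derivation:
Let a_i = P(absorbed in P | start in state i).
Boundary conditions: a_P = 1, a_S = 0.
For each transient state i, a_i = sum_j P(i->j) * a_j:
  a_Q = 1/8*a_P + 1/16*a_Q + 13/16*a_R + 0*a_S
  a_R = 3/8*a_P + 1/16*a_Q + 3/16*a_R + 3/8*a_S

Substituting a_P = 1 and a_S = 0, rearrange to (I - Q) a = r where r[i] = P(i -> P):
  [15/16, -13/16] . (a_Q, a_R) = 1/8
  [-1/16, 13/16] . (a_Q, a_R) = 3/8

Solving yields:
  a_Q = 4/7
  a_R = 46/91

Starting state is Q, so the absorption probability is a_Q = 4/7.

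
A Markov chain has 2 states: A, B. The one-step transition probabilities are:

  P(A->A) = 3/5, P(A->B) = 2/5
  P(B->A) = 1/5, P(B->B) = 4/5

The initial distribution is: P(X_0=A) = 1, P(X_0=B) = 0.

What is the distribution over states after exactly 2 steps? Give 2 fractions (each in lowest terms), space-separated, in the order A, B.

Propagating the distribution step by step (d_{t+1} = d_t * P):
d_0 = (A=1, B=0)
  d_1[A] = 1*3/5 + 0*1/5 = 3/5
  d_1[B] = 1*2/5 + 0*4/5 = 2/5
d_1 = (A=3/5, B=2/5)
  d_2[A] = 3/5*3/5 + 2/5*1/5 = 11/25
  d_2[B] = 3/5*2/5 + 2/5*4/5 = 14/25
d_2 = (A=11/25, B=14/25)

Answer: 11/25 14/25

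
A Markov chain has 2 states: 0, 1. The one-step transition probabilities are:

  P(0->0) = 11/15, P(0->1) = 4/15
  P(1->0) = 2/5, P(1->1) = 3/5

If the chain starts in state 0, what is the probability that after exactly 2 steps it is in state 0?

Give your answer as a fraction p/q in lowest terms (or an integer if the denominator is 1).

Answer: 29/45

Derivation:
Computing P^2 by repeated multiplication:
P^1 =
  0: [11/15, 4/15]
  1: [2/5, 3/5]
P^2 =
  0: [29/45, 16/45]
  1: [8/15, 7/15]

(P^2)[0 -> 0] = 29/45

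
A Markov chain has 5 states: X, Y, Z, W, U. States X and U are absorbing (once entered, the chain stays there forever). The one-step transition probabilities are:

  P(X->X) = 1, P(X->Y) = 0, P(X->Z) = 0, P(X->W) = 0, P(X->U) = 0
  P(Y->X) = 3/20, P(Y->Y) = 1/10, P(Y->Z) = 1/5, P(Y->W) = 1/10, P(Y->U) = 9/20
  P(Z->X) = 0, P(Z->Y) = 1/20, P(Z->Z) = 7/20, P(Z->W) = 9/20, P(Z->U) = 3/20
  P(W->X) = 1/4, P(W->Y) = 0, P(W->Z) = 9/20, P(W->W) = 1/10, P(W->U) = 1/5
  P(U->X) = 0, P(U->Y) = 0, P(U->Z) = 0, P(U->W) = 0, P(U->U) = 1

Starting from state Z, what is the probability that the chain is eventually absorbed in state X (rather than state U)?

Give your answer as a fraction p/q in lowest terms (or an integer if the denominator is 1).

Answer: 437/1332

Derivation:
Let a_i = P(absorbed in X | start in state i).
Boundary conditions: a_X = 1, a_U = 0.
For each transient state i, a_i = sum_j P(i->j) * a_j:
  a_Y = 3/20*a_X + 1/10*a_Y + 1/5*a_Z + 1/10*a_W + 9/20*a_U
  a_Z = 0*a_X + 1/20*a_Y + 7/20*a_Z + 9/20*a_W + 3/20*a_U
  a_W = 1/4*a_X + 0*a_Y + 9/20*a_Z + 1/10*a_W + 1/5*a_U

Substituting a_X = 1 and a_U = 0, rearrange to (I - Q) a = r where r[i] = P(i -> X):
  [9/10, -1/5, -1/10] . (a_Y, a_Z, a_W) = 3/20
  [-1/20, 13/20, -9/20] . (a_Y, a_Z, a_W) = 0
  [0, -9/20, 9/10] . (a_Y, a_Z, a_W) = 1/4

Solving yields:
  a_Y = 769/2664
  a_Z = 437/1332
  a_W = 1177/2664

Starting state is Z, so the absorption probability is a_Z = 437/1332.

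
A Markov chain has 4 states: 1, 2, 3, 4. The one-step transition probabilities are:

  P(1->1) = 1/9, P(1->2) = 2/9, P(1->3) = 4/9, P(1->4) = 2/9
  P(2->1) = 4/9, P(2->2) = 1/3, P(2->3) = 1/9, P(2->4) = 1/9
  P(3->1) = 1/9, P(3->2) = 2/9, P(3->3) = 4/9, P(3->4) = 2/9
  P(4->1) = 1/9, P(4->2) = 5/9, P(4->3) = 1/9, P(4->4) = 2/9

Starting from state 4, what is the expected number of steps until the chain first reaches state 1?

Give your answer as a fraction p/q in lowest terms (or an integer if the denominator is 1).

Let h_i = expected steps to first reach 1 from state i.
Boundary: h_1 = 0.
First-step equations for the other states:
  h_2 = 1 + 4/9*h_1 + 1/3*h_2 + 1/9*h_3 + 1/9*h_4
  h_3 = 1 + 1/9*h_1 + 2/9*h_2 + 4/9*h_3 + 2/9*h_4
  h_4 = 1 + 1/9*h_1 + 5/9*h_2 + 1/9*h_3 + 2/9*h_4

Substituting h_1 = 0 and rearranging gives the linear system (I - Q) h = 1:
  [2/3, -1/9, -1/9] . (h_2, h_3, h_4) = 1
  [-2/9, 5/9, -2/9] . (h_2, h_3, h_4) = 1
  [-5/9, -1/9, 7/9] . (h_2, h_3, h_4) = 1

Solving yields:
  h_2 = 144/49
  h_3 = 225/49
  h_4 = 198/49

Starting state is 4, so the expected hitting time is h_4 = 198/49.

Answer: 198/49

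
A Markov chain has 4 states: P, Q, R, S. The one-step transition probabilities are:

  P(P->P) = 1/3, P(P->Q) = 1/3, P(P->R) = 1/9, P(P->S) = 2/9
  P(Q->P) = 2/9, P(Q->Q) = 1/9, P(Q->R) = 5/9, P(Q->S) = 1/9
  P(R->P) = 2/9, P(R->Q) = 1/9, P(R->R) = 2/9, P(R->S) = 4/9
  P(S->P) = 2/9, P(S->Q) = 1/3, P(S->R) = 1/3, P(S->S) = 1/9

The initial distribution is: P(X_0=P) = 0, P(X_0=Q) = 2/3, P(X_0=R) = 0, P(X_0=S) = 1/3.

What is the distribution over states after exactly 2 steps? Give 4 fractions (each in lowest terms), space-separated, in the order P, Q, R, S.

Propagating the distribution step by step (d_{t+1} = d_t * P):
d_0 = (P=0, Q=2/3, R=0, S=1/3)
  d_1[P] = 0*1/3 + 2/3*2/9 + 0*2/9 + 1/3*2/9 = 2/9
  d_1[Q] = 0*1/3 + 2/3*1/9 + 0*1/9 + 1/3*1/3 = 5/27
  d_1[R] = 0*1/9 + 2/3*5/9 + 0*2/9 + 1/3*1/3 = 13/27
  d_1[S] = 0*2/9 + 2/3*1/9 + 0*4/9 + 1/3*1/9 = 1/9
d_1 = (P=2/9, Q=5/27, R=13/27, S=1/9)
  d_2[P] = 2/9*1/3 + 5/27*2/9 + 13/27*2/9 + 1/9*2/9 = 20/81
  d_2[Q] = 2/9*1/3 + 5/27*1/9 + 13/27*1/9 + 1/9*1/3 = 5/27
  d_2[R] = 2/9*1/9 + 5/27*5/9 + 13/27*2/9 + 1/9*1/3 = 22/81
  d_2[S] = 2/9*2/9 + 5/27*1/9 + 13/27*4/9 + 1/9*1/9 = 8/27
d_2 = (P=20/81, Q=5/27, R=22/81, S=8/27)

Answer: 20/81 5/27 22/81 8/27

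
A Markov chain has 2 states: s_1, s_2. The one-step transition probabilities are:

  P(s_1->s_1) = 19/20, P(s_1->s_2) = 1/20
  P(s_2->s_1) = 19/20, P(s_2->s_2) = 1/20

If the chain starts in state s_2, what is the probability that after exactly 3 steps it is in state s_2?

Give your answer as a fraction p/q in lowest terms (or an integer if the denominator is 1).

Answer: 1/20

Derivation:
Computing P^3 by repeated multiplication:
P^1 =
  s_1: [19/20, 1/20]
  s_2: [19/20, 1/20]
P^2 =
  s_1: [19/20, 1/20]
  s_2: [19/20, 1/20]
P^3 =
  s_1: [19/20, 1/20]
  s_2: [19/20, 1/20]

(P^3)[s_2 -> s_2] = 1/20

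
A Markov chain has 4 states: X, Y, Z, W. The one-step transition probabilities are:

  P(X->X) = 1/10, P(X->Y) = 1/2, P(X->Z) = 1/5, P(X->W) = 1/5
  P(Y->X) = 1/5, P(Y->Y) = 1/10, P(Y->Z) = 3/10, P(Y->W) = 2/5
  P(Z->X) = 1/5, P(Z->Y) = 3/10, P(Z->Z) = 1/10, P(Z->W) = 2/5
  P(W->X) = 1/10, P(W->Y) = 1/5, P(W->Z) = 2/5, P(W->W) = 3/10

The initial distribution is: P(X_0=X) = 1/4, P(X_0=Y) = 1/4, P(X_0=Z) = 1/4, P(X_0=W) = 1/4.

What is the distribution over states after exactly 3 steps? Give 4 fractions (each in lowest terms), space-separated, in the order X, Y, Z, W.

Propagating the distribution step by step (d_{t+1} = d_t * P):
d_0 = (X=1/4, Y=1/4, Z=1/4, W=1/4)
  d_1[X] = 1/4*1/10 + 1/4*1/5 + 1/4*1/5 + 1/4*1/10 = 3/20
  d_1[Y] = 1/4*1/2 + 1/4*1/10 + 1/4*3/10 + 1/4*1/5 = 11/40
  d_1[Z] = 1/4*1/5 + 1/4*3/10 + 1/4*1/10 + 1/4*2/5 = 1/4
  d_1[W] = 1/4*1/5 + 1/4*2/5 + 1/4*2/5 + 1/4*3/10 = 13/40
d_1 = (X=3/20, Y=11/40, Z=1/4, W=13/40)
  d_2[X] = 3/20*1/10 + 11/40*1/5 + 1/4*1/5 + 13/40*1/10 = 61/400
  d_2[Y] = 3/20*1/2 + 11/40*1/10 + 1/4*3/10 + 13/40*1/5 = 97/400
  d_2[Z] = 3/20*1/5 + 11/40*3/10 + 1/4*1/10 + 13/40*2/5 = 107/400
  d_2[W] = 3/20*1/5 + 11/40*2/5 + 1/4*2/5 + 13/40*3/10 = 27/80
d_2 = (X=61/400, Y=97/400, Z=107/400, W=27/80)
  d_3[X] = 61/400*1/10 + 97/400*1/5 + 107/400*1/5 + 27/80*1/10 = 151/1000
  d_3[Y] = 61/400*1/2 + 97/400*1/10 + 107/400*3/10 + 27/80*1/5 = 993/4000
  d_3[Z] = 61/400*1/5 + 97/400*3/10 + 107/400*1/10 + 27/80*2/5 = 53/200
  d_3[W] = 61/400*1/5 + 97/400*2/5 + 107/400*2/5 + 27/80*3/10 = 1343/4000
d_3 = (X=151/1000, Y=993/4000, Z=53/200, W=1343/4000)

Answer: 151/1000 993/4000 53/200 1343/4000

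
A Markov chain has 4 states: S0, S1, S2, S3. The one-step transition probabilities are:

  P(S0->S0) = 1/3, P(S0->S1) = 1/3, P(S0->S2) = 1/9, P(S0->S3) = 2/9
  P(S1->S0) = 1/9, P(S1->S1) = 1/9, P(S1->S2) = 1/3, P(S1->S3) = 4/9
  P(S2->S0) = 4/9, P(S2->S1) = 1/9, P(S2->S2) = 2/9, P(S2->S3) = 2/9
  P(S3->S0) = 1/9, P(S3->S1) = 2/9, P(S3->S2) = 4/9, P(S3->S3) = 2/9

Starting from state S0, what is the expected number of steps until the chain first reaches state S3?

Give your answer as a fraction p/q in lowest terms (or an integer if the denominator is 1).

Answer: 69/19

Derivation:
Let h_i = expected steps to first reach S3 from state i.
Boundary: h_S3 = 0.
First-step equations for the other states:
  h_S0 = 1 + 1/3*h_S0 + 1/3*h_S1 + 1/9*h_S2 + 2/9*h_S3
  h_S1 = 1 + 1/9*h_S0 + 1/9*h_S1 + 1/3*h_S2 + 4/9*h_S3
  h_S2 = 1 + 4/9*h_S0 + 1/9*h_S1 + 2/9*h_S2 + 2/9*h_S3

Substituting h_S3 = 0 and rearranging gives the linear system (I - Q) h = 1:
  [2/3, -1/3, -1/9] . (h_S0, h_S1, h_S2) = 1
  [-1/9, 8/9, -1/3] . (h_S0, h_S1, h_S2) = 1
  [-4/9, -1/9, 7/9] . (h_S0, h_S1, h_S2) = 1

Solving yields:
  h_S0 = 69/19
  h_S1 = 3
  h_S2 = 72/19

Starting state is S0, so the expected hitting time is h_S0 = 69/19.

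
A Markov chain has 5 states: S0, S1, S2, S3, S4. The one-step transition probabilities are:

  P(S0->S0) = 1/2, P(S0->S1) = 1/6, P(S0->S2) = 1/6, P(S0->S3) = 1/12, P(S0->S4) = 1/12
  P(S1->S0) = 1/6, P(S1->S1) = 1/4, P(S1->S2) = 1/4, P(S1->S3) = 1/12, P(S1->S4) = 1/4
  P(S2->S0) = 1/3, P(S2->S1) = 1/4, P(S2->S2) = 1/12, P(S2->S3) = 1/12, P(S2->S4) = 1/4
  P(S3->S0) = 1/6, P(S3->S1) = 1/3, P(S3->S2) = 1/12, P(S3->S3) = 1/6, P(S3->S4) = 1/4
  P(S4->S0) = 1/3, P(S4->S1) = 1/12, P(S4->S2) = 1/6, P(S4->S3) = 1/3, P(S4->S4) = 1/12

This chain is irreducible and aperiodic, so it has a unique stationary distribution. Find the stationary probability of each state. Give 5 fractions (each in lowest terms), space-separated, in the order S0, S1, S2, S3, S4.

The stationary distribution satisfies pi = pi * P, i.e.:
  pi_S0 = 1/2*pi_S0 + 1/6*pi_S1 + 1/3*pi_S2 + 1/6*pi_S3 + 1/3*pi_S4
  pi_S1 = 1/6*pi_S0 + 1/4*pi_S1 + 1/4*pi_S2 + 1/3*pi_S3 + 1/12*pi_S4
  pi_S2 = 1/6*pi_S0 + 1/4*pi_S1 + 1/12*pi_S2 + 1/12*pi_S3 + 1/6*pi_S4
  pi_S3 = 1/12*pi_S0 + 1/12*pi_S1 + 1/12*pi_S2 + 1/6*pi_S3 + 1/3*pi_S4
  pi_S4 = 1/12*pi_S0 + 1/4*pi_S1 + 1/4*pi_S2 + 1/4*pi_S3 + 1/12*pi_S4
with normalization: pi_S0 + pi_S1 + pi_S2 + pi_S3 + pi_S4 = 1.

Using the first 4 balance equations plus normalization, the linear system A*pi = b is:
  [-1/2, 1/6, 1/3, 1/6, 1/3] . pi = 0
  [1/6, -3/4, 1/4, 1/3, 1/12] . pi = 0
  [1/6, 1/4, -11/12, 1/12, 1/6] . pi = 0
  [1/12, 1/12, 1/12, -5/6, 1/3] . pi = 0
  [1, 1, 1, 1, 1] . pi = 1

Solving yields:
  pi_S0 = 3001/9052
  pi_S1 = 466/2263
  pi_S2 = 1441/9052
  pi_S3 = 1235/9052
  pi_S4 = 1511/9052

Verification (pi * P):
  3001/9052*1/2 + 466/2263*1/6 + 1441/9052*1/3 + 1235/9052*1/6 + 1511/9052*1/3 = 3001/9052 = pi_S0  (ok)
  3001/9052*1/6 + 466/2263*1/4 + 1441/9052*1/4 + 1235/9052*1/3 + 1511/9052*1/12 = 466/2263 = pi_S1  (ok)
  3001/9052*1/6 + 466/2263*1/4 + 1441/9052*1/12 + 1235/9052*1/12 + 1511/9052*1/6 = 1441/9052 = pi_S2  (ok)
  3001/9052*1/12 + 466/2263*1/12 + 1441/9052*1/12 + 1235/9052*1/6 + 1511/9052*1/3 = 1235/9052 = pi_S3  (ok)
  3001/9052*1/12 + 466/2263*1/4 + 1441/9052*1/4 + 1235/9052*1/4 + 1511/9052*1/12 = 1511/9052 = pi_S4  (ok)

Answer: 3001/9052 466/2263 1441/9052 1235/9052 1511/9052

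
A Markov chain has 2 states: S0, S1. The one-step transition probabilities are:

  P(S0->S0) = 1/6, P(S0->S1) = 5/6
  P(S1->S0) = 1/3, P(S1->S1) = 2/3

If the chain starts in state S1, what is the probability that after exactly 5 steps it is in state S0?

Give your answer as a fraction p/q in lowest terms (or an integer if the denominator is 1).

Computing P^5 by repeated multiplication:
P^1 =
  S0: [1/6, 5/6]
  S1: [1/3, 2/3]
P^2 =
  S0: [11/36, 25/36]
  S1: [5/18, 13/18]
P^3 =
  S0: [61/216, 155/216]
  S1: [31/108, 77/108]
P^4 =
  S0: [371/1296, 925/1296]
  S1: [185/648, 463/648]
P^5 =
  S0: [2221/7776, 5555/7776]
  S1: [1111/3888, 2777/3888]

(P^5)[S1 -> S0] = 1111/3888

Answer: 1111/3888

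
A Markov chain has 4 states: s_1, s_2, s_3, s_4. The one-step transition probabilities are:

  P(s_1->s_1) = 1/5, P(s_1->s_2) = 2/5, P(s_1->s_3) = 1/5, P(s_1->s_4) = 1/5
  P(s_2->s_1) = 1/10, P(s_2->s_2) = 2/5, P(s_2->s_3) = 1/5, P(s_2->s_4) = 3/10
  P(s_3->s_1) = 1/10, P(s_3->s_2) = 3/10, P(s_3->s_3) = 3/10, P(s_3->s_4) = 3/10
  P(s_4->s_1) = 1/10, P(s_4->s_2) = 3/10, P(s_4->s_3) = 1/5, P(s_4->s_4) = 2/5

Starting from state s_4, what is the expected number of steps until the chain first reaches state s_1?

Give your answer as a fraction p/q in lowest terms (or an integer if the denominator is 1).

Answer: 10

Derivation:
Let h_i = expected steps to first reach s_1 from state i.
Boundary: h_s_1 = 0.
First-step equations for the other states:
  h_s_2 = 1 + 1/10*h_s_1 + 2/5*h_s_2 + 1/5*h_s_3 + 3/10*h_s_4
  h_s_3 = 1 + 1/10*h_s_1 + 3/10*h_s_2 + 3/10*h_s_3 + 3/10*h_s_4
  h_s_4 = 1 + 1/10*h_s_1 + 3/10*h_s_2 + 1/5*h_s_3 + 2/5*h_s_4

Substituting h_s_1 = 0 and rearranging gives the linear system (I - Q) h = 1:
  [3/5, -1/5, -3/10] . (h_s_2, h_s_3, h_s_4) = 1
  [-3/10, 7/10, -3/10] . (h_s_2, h_s_3, h_s_4) = 1
  [-3/10, -1/5, 3/5] . (h_s_2, h_s_3, h_s_4) = 1

Solving yields:
  h_s_2 = 10
  h_s_3 = 10
  h_s_4 = 10

Starting state is s_4, so the expected hitting time is h_s_4 = 10.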